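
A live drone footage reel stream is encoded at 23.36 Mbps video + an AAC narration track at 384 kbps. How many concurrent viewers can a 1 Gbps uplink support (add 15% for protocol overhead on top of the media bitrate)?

Audio: 384 kbps = 0.384 Mbps.
Per-viewer media rate: 23.744 Mbps.
On the wire with 15% overhead: 27.306 Mbps.
1 Gbps = 1,000 Mbps; 1,000 / 27.306 = 36.62 → 36 viewers.

36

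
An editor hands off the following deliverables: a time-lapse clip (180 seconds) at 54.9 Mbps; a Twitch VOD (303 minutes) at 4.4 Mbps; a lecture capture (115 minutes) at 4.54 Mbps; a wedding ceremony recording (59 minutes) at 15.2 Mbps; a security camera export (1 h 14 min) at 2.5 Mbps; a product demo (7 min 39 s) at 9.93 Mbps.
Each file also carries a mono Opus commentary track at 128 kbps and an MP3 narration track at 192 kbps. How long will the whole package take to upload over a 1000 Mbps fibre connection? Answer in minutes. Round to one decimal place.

3.4 minutes

Audio total: 128 + 192 = 320 kbps = 0.320 Mbps.
time-lapse clip: 55.220 Mbps × 180 s = 9939.6 Mb
Twitch VOD: 4.720 Mbps × 18180 s = 85809.6 Mb
lecture capture: 4.860 Mbps × 6900 s = 33534.0 Mb
wedding ceremony recording: 15.520 Mbps × 3540 s = 54940.8 Mb
security camera export: 2.820 Mbps × 4440 s = 12520.8 Mb
product demo: 10.250 Mbps × 459 s = 4704.8 Mb
Total: 201449.5 Mb = 25181.2 MB.
At 1000 Mbps: 201449.5 / 1000 = 201 s ≈ 3.36 minutes.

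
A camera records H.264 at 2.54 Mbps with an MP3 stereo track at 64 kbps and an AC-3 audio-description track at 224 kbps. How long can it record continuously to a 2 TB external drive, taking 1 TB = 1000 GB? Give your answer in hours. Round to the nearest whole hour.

1572 hours

Audio total: 64 + 224 = 288 kbps = 0.288 Mbps.
Total bitrate: 2.54 + 0.288 = 2.828 Mbps.
Capacity: 2 TB = 16,000,000 Mb.
Recording time: 16,000,000 / 2.828 = 5,657,709 s ≈ 1,572 hours.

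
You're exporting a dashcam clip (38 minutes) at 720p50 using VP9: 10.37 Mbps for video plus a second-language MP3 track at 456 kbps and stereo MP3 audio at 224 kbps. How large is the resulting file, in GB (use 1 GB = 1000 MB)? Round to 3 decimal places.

38 min = 2280 s
Audio total: 456 + 224 = 680 kbps = 0.680 Mbps.
Total bitrate: 10.37 + 0.680 = 11.050 Mbps.
Stream data: 11.050 Mbps × 2280 s = 25194.0 Mb.
25,194 Mb ÷ 8 = 3,149 MB → 3.149 GB.

3.149 GB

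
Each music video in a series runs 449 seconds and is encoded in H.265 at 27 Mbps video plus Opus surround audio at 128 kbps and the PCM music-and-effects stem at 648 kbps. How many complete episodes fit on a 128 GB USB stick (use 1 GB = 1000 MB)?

82

Audio total: 128 + 648 = 776 kbps = 0.776 Mbps.
Total bitrate: 27.776 Mbps.
Per item: 27.776 Mbps × 449 s = 12,471 Mb = 1,559 MB.
Capacity: 128 GB = 1,024,000 Mb; 82.11 items → 82 complete.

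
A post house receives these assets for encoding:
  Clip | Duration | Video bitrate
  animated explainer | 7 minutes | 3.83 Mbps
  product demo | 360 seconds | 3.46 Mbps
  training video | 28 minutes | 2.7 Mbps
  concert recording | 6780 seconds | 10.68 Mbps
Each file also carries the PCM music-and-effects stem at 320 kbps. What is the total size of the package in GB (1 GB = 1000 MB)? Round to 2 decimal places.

Audio: 320 kbps = 0.320 Mbps.
animated explainer: 4.150 Mbps × 420 s = 1743.0 Mb
product demo: 3.780 Mbps × 360 s = 1360.8 Mb
training video: 3.020 Mbps × 1680 s = 5073.6 Mb
concert recording: 11.000 Mbps × 6780 s = 74580.0 Mb
Total: 82757.4 Mb = 10344.7 MB.
= 10.34 GB.

10.34 GB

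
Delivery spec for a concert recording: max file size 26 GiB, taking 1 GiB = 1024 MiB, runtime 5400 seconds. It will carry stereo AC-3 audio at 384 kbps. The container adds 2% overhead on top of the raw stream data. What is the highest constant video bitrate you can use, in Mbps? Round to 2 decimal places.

40.16 Mbps

Budget: 26 GiB = 223338.3 Mb.
Stream payload after overhead: 223338.3 / 1.02 = 218959.1 Mb.
Total bitrate budget: 218959.1 Mb / 5400 s = 40.548 Mbps.
Audio: 384 kbps = 0.384 Mbps.
Video: 40.548 − 0.384 = 40.164 Mbps.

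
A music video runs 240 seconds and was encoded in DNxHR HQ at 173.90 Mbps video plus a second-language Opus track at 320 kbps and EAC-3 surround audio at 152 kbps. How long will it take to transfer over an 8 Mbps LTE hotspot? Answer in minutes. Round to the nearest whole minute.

87 minutes

Audio total: 320 + 152 = 472 kbps = 0.472 Mbps.
Total bitrate: 174.372 Mbps.
File: 174.372 Mbps × 240 s = 41849.3 Mb.
At 8 Mbps: 41849.3 / 8 = 5231.2 s ≈ 87.2 minutes.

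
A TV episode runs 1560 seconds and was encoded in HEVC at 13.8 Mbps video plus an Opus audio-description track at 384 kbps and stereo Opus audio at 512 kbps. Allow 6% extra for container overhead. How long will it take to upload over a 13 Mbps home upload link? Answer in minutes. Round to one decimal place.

31.2 minutes

Audio total: 384 + 512 = 896 kbps = 0.896 Mbps.
Total bitrate: 14.696 Mbps.
File: 14.696 Mbps × 1560 s = 22925.8 Mb.
With 6% container overhead: ×1.06. → 24301.3 Mb.
At 13 Mbps: 24301.3 / 13 = 1869.3 s ≈ 31.2 minutes.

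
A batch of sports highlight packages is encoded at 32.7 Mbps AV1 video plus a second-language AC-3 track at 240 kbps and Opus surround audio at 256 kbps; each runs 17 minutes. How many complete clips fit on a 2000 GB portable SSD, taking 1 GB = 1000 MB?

17 min = 1020 s
Audio total: 240 + 256 = 496 kbps = 0.496 Mbps.
Total bitrate: 33.196 Mbps.
Per item: 33.196 Mbps × 1020 s = 33,860 Mb = 4,232 MB.
Capacity: 2000 GB = 16,000,000 Mb; 472.54 items → 472 complete.

472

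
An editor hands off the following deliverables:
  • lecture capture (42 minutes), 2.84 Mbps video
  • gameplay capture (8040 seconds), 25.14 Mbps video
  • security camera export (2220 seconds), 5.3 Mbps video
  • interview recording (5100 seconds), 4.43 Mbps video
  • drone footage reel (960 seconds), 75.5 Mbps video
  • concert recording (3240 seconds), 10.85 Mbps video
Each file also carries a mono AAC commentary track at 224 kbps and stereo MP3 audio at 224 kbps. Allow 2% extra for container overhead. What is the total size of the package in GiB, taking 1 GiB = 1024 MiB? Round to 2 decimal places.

42.89 GiB

Audio total: 224 + 224 = 448 kbps = 0.448 Mbps.
lecture capture: 3.288 Mbps × 2520 s × 1.02 = 8451.5 Mb
gameplay capture: 25.588 Mbps × 8040 s × 1.02 = 209842.1 Mb
security camera export: 5.748 Mbps × 2220 s × 1.02 = 13015.8 Mb
interview recording: 4.878 Mbps × 5100 s × 1.02 = 25375.4 Mb
drone footage reel: 75.948 Mbps × 960 s × 1.02 = 74368.3 Mb
concert recording: 11.298 Mbps × 3240 s × 1.02 = 37337.6 Mb
Total: 368390.6 Mb = 46048.8 MB.
= 42.89 GiB.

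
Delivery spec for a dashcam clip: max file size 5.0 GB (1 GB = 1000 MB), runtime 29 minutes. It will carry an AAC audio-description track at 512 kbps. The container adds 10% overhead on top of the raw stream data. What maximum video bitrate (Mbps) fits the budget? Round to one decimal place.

20.4 Mbps

Budget: 5.0 GB = 40000.0 Mb.
Stream payload after overhead: 40000.0 / 1.10 = 36363.6 Mb.
29 min = 1740 s
Total bitrate budget: 36363.6 Mb / 1740 s = 20.899 Mbps.
Audio: 512 kbps = 0.512 Mbps.
Video: 20.899 − 0.512 = 20.387 Mbps.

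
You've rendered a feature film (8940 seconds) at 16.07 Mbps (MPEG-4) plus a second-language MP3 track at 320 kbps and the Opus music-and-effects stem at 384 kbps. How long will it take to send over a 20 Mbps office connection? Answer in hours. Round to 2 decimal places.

Audio total: 320 + 384 = 704 kbps = 0.704 Mbps.
Total bitrate: 16.774 Mbps.
File: 16.774 Mbps × 8940 s = 149959.6 Mb.
At 20 Mbps: 149959.6 / 20 = 7498.0 s ≈ 2.08 hours.

2.08 hours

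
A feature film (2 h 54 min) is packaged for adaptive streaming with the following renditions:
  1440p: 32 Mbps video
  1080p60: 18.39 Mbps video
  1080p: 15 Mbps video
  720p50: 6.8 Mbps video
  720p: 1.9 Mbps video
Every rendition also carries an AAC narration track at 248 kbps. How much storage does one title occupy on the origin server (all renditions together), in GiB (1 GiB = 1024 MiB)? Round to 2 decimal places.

91.55 GiB

2 h 54 min = 174 min = 10440 s
Audio: 248 kbps = 0.248 Mbps.
Sum of rendition bitrates: (32+0.248) + (18.39+0.248) + (15+0.248) + (6.8+0.248) + (1.9+0.248) = 75.330 Mbps.
× 10440 s = 786,445 Mb = 98,306 MB = 91.55 GiB.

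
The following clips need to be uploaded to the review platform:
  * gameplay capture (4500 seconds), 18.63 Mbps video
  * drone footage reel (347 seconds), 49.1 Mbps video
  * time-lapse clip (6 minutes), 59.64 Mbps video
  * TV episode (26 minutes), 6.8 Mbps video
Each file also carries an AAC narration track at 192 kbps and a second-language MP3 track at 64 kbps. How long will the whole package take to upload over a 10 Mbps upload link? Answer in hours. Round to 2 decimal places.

3.74 hours

Audio total: 192 + 64 = 256 kbps = 0.256 Mbps.
gameplay capture: 18.886 Mbps × 4500 s = 84987.0 Mb
drone footage reel: 49.356 Mbps × 347 s = 17126.5 Mb
time-lapse clip: 59.896 Mbps × 360 s = 21562.6 Mb
TV episode: 7.056 Mbps × 1560 s = 11007.4 Mb
Total: 134683.5 Mb = 16835.4 MB.
At 10 Mbps: 134683.5 / 10 = 13468 s ≈ 3.74 hours.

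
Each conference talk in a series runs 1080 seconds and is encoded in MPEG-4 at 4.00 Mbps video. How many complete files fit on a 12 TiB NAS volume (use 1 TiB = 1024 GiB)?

Per item: 4.000 Mbps × 1080 s = 4,320 Mb = 540.0 MB.
Capacity: 12 TiB = 105,553,116 Mb; 24433.59 items → 24433 complete.

24433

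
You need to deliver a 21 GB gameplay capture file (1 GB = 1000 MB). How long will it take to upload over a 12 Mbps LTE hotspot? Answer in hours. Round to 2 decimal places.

File: 21 GB = 168000.0 Mb.
At 12 Mbps: 168000.0 / 12 = 14000.0 s ≈ 3.89 hours.

3.89 hours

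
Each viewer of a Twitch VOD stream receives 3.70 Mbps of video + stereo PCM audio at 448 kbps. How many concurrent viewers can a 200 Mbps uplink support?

Audio: 448 kbps = 0.448 Mbps.
Per-viewer media rate: 4.148 Mbps.
200 Mbps = 200.0 Mbps; 200.0 / 4.148 = 48.22 → 48 viewers.

48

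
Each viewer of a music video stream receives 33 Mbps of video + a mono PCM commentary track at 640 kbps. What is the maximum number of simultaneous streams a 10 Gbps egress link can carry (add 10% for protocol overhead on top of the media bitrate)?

Audio: 640 kbps = 0.640 Mbps.
Per-viewer media rate: 33.640 Mbps.
On the wire with 10% overhead: 37.004 Mbps.
10 Gbps = 10,000 Mbps; 10,000 / 37.004 = 270.24 → 270 viewers.

270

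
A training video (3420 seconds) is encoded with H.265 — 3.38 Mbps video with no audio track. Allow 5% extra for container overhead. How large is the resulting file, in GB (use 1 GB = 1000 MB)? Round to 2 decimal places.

Total bitrate: 3.38 Mbps.
Stream data: 3.380 Mbps × 3420 s = 11559.6 Mb.
With 5% container overhead: ×1.05.
12,138 Mb ÷ 8 = 1,517 MB → 1.517 GB.

1.52 GB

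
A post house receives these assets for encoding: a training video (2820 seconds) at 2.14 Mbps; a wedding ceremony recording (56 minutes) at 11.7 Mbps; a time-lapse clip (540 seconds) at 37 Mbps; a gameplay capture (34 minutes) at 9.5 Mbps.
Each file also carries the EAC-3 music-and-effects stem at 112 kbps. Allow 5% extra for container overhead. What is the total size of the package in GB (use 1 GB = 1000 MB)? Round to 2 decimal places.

Audio: 112 kbps = 0.112 Mbps.
training video: 2.252 Mbps × 2820 s × 1.05 = 6668.2 Mb
wedding ceremony recording: 11.812 Mbps × 3360 s × 1.05 = 41672.7 Mb
time-lapse clip: 37.112 Mbps × 540 s × 1.05 = 21042.5 Mb
gameplay capture: 9.612 Mbps × 2040 s × 1.05 = 20588.9 Mb
Total: 89972.3 Mb = 11246.5 MB.
= 11.25 GB.

11.25 GB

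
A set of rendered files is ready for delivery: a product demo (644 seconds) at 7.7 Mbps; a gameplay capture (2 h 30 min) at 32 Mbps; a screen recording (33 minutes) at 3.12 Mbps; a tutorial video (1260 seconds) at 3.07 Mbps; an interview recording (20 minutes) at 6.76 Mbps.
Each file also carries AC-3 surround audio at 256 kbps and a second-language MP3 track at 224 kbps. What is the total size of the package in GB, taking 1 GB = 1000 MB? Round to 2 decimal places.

39.73 GB

Audio total: 256 + 224 = 480 kbps = 0.480 Mbps.
product demo: 8.180 Mbps × 644 s = 5267.9 Mb
gameplay capture: 32.480 Mbps × 9000 s = 292320.0 Mb
screen recording: 3.600 Mbps × 1980 s = 7128.0 Mb
tutorial video: 3.550 Mbps × 1260 s = 4473.0 Mb
interview recording: 7.240 Mbps × 1200 s = 8688.0 Mb
Total: 317876.9 Mb = 39734.6 MB.
= 39.73 GB.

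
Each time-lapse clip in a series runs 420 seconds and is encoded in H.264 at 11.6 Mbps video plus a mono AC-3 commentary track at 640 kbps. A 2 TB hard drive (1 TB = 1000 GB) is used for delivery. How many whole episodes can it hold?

Audio: 640 kbps = 0.640 Mbps.
Total bitrate: 12.240 Mbps.
Per item: 12.240 Mbps × 420 s = 5,141 Mb = 642.6 MB.
Capacity: 2 TB = 16,000,000 Mb; 3112.36 items → 3112 complete.

3112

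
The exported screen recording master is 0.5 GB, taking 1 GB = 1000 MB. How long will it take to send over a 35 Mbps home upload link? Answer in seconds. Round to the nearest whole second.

114 seconds

File: 0.5 GB = 4000.0 Mb.
At 35 Mbps: 4000.0 / 35 = 114.3 s ≈ 114 seconds.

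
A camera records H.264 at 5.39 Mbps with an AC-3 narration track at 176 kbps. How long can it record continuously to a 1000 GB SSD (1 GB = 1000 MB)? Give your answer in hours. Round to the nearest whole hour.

399 hours

Audio: 176 kbps = 0.176 Mbps.
Total bitrate: 5.39 + 0.176 = 5.566 Mbps.
Capacity: 1000 GB = 8,000,000 Mb.
Recording time: 8,000,000 / 5.566 = 1,437,298 s ≈ 399 hours.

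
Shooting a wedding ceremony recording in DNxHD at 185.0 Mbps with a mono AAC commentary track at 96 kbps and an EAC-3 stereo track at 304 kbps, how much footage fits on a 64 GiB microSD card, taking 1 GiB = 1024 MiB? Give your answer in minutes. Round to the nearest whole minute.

Audio total: 96 + 304 = 400 kbps = 0.400 Mbps.
Total bitrate: 185.0 + 0.400 = 185.400 Mbps.
Capacity: 64 GiB = 549,756 Mb.
Recording time: 549,756 / 185.400 = 2,965 s ≈ 49.4 minutes.

49 minutes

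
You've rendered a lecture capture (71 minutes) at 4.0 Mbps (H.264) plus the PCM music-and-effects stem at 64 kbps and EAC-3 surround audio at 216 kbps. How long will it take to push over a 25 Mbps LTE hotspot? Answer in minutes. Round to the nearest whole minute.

12 minutes

71 min = 4260 s
Audio total: 64 + 216 = 280 kbps = 0.280 Mbps.
Total bitrate: 4.280 Mbps.
File: 4.280 Mbps × 4260 s = 18232.8 Mb.
At 25 Mbps: 18232.8 / 25 = 729.3 s ≈ 12.2 minutes.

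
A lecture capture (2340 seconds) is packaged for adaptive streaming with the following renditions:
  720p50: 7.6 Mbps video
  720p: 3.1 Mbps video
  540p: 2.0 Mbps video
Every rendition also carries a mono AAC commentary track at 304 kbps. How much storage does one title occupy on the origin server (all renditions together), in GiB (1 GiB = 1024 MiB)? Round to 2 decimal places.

Audio: 304 kbps = 0.304 Mbps.
Sum of rendition bitrates: (7.6+0.304) + (3.1+0.304) + (2.0+0.304) = 13.612 Mbps.
× 2340 s = 31,852 Mb = 3,982 MB = 3.708 GiB.

3.71 GiB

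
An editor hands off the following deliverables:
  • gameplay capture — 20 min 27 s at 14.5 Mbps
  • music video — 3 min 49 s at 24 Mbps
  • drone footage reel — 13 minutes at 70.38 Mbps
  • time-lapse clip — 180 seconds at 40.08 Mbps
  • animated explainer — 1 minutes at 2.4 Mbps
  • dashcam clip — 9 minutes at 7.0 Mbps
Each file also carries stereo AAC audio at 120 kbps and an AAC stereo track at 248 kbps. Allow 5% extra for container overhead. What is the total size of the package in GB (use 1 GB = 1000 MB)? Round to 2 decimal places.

11.87 GB

Audio total: 120 + 248 = 368 kbps = 0.368 Mbps.
gameplay capture: 14.868 Mbps × 1227 s × 1.05 = 19155.2 Mb
music video: 24.368 Mbps × 229 s × 1.05 = 5859.3 Mb
drone footage reel: 70.748 Mbps × 780 s × 1.05 = 57942.6 Mb
time-lapse clip: 40.448 Mbps × 180 s × 1.05 = 7644.7 Mb
animated explainer: 2.768 Mbps × 60 s × 1.05 = 174.4 Mb
dashcam clip: 7.368 Mbps × 540 s × 1.05 = 4177.7 Mb
Total: 94953.8 Mb = 11869.2 MB.
= 11.87 GB.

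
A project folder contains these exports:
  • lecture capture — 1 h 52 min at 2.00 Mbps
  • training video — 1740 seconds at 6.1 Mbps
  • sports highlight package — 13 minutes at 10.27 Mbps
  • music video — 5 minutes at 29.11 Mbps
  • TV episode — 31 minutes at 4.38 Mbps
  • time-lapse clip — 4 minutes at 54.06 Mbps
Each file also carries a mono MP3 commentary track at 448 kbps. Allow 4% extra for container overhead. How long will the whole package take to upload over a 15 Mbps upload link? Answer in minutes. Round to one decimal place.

Audio: 448 kbps = 0.448 Mbps.
lecture capture: 2.448 Mbps × 6720 s × 1.04 = 17108.6 Mb
training video: 6.548 Mbps × 1740 s × 1.04 = 11849.3 Mb
sports highlight package: 10.718 Mbps × 780 s × 1.04 = 8694.4 Mb
music video: 29.558 Mbps × 300 s × 1.04 = 9222.1 Mb
TV episode: 4.828 Mbps × 1860 s × 1.04 = 9339.3 Mb
time-lapse clip: 54.508 Mbps × 240 s × 1.04 = 13605.2 Mb
Total: 69818.9 Mb = 8727.4 MB.
At 15 Mbps: 69818.9 / 15 = 4655 s ≈ 77.6 minutes.

77.6 minutes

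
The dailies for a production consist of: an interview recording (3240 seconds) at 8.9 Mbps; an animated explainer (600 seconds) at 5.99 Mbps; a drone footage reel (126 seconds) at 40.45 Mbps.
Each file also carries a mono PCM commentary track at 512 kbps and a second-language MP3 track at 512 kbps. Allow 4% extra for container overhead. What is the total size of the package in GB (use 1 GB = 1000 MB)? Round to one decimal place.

Audio total: 512 + 512 = 1024 kbps = 1.024 Mbps.
interview recording: 9.924 Mbps × 3240 s × 1.04 = 33439.9 Mb
animated explainer: 7.014 Mbps × 600 s × 1.04 = 4376.7 Mb
drone footage reel: 41.474 Mbps × 126 s × 1.04 = 5434.8 Mb
Total: 43251.4 Mb = 5406.4 MB.
= 5.406 GB.

5.4 GB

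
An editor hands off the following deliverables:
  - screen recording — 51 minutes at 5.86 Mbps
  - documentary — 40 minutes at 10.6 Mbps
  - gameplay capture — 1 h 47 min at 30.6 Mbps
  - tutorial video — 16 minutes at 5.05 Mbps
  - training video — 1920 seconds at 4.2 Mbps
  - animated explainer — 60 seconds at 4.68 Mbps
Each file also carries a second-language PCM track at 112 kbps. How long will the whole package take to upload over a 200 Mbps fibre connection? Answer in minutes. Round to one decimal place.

Audio: 112 kbps = 0.112 Mbps.
screen recording: 5.972 Mbps × 3060 s = 18274.3 Mb
documentary: 10.712 Mbps × 2400 s = 25708.8 Mb
gameplay capture: 30.712 Mbps × 6420 s = 197171.0 Mb
tutorial video: 5.162 Mbps × 960 s = 4955.5 Mb
training video: 4.312 Mbps × 1920 s = 8279.0 Mb
animated explainer: 4.792 Mbps × 60 s = 287.5 Mb
Total: 254676.2 Mb = 31834.5 MB.
At 200 Mbps: 254676.2 / 200 = 1273 s ≈ 21.2 minutes.

21.2 minutes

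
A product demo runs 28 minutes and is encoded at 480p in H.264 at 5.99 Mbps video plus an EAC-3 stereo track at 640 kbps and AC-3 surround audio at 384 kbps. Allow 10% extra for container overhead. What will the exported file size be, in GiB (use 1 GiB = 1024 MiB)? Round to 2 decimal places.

28 min = 1680 s
Audio total: 640 + 384 = 1024 kbps = 1.024 Mbps.
Total bitrate: 5.99 + 1.024 = 7.014 Mbps.
Stream data: 7.014 Mbps × 1680 s = 11783.5 Mb.
With 10% container overhead: ×1.10.
12,962 Mb = 1,620,234,000 bytes ÷ 1,073,741,824 = 1.509 GiB.

1.51 GiB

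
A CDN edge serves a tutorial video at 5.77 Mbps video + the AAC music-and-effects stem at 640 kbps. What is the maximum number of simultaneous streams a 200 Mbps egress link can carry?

Audio: 640 kbps = 0.640 Mbps.
Per-viewer media rate: 6.410 Mbps.
200 Mbps = 200.0 Mbps; 200.0 / 6.410 = 31.20 → 31 viewers.

31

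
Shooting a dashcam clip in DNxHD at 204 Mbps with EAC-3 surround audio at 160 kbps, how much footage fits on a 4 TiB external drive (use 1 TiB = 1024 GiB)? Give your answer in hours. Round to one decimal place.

Audio: 160 kbps = 0.160 Mbps.
Total bitrate: 204 + 0.160 = 204.160 Mbps.
Capacity: 4 TiB = 35,184,372 Mb.
Recording time: 35,184,372 / 204.160 = 172,337 s ≈ 47.9 hours.

47.9 hours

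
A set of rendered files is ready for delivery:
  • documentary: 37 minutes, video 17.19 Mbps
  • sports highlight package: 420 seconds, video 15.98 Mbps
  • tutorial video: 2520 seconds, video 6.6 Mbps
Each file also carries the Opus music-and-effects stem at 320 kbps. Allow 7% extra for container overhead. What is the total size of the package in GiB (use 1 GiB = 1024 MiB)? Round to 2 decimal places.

Audio: 320 kbps = 0.320 Mbps.
documentary: 17.510 Mbps × 2220 s × 1.07 = 41593.3 Mb
sports highlight package: 16.300 Mbps × 420 s × 1.07 = 7325.2 Mb
tutorial video: 6.920 Mbps × 2520 s × 1.07 = 18659.1 Mb
Total: 67577.6 Mb = 8447.2 MB.
= 7.867 GiB.

7.87 GiB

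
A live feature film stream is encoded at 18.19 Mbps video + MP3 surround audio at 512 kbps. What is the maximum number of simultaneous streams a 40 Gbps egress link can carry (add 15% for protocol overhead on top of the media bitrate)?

Audio: 512 kbps = 0.512 Mbps.
Per-viewer media rate: 18.702 Mbps.
On the wire with 15% overhead: 21.507 Mbps.
40 Gbps = 40,000 Mbps; 40,000 / 21.507 = 1859.83 → 1859 viewers.

1859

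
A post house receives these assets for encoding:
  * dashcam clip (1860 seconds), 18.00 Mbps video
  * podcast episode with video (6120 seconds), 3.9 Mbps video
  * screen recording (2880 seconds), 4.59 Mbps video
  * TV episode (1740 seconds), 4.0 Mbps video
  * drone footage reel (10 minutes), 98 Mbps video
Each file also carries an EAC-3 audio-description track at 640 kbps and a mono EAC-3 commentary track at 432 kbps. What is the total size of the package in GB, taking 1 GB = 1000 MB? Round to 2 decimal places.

18.81 GB

Audio total: 640 + 432 = 1072 kbps = 1.072 Mbps.
dashcam clip: 19.072 Mbps × 1860 s = 35473.9 Mb
podcast episode with video: 4.972 Mbps × 6120 s = 30428.6 Mb
screen recording: 5.662 Mbps × 2880 s = 16306.6 Mb
TV episode: 5.072 Mbps × 1740 s = 8825.3 Mb
drone footage reel: 99.072 Mbps × 600 s = 59443.2 Mb
Total: 150477.6 Mb = 18809.7 MB.
= 18.81 GB.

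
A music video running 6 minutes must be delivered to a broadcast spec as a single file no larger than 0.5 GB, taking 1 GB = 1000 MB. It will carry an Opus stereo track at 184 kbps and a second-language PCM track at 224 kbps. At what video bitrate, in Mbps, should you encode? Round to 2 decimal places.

Budget: 0.5 GB = 4000.0 Mb.
6 min = 360 s
Total bitrate budget: 4000.0 Mb / 360 s = 11.111 Mbps.
Audio total: 184 + 224 = 408 kbps = 0.408 Mbps.
Video: 11.111 − 0.408 = 10.703 Mbps.

10.70 Mbps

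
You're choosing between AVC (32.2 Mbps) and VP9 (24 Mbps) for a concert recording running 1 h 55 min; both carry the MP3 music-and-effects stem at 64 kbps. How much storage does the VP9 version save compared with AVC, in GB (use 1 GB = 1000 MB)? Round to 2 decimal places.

7.07 GB

1 h 55 min = 115 min = 6900 s
Audio: 64 kbps = 0.064 Mbps.
AVC: 32.264 Mbps × 6900 s = 222621.6 Mb = 27.828 GB.
VP9: 24.064 Mbps × 6900 s = 166041.6 Mb = 20.755 GB.
Saving: 27.828 − 20.755 = 7.072 GB.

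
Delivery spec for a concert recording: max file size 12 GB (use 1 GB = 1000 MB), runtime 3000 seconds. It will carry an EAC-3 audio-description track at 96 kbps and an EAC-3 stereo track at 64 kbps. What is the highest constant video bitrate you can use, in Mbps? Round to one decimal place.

Budget: 12 GB = 96000.0 Mb.
Total bitrate budget: 96000.0 Mb / 3000 s = 32.000 Mbps.
Audio total: 96 + 64 = 160 kbps = 0.160 Mbps.
Video: 32.000 − 0.160 = 31.840 Mbps.

31.8 Mbps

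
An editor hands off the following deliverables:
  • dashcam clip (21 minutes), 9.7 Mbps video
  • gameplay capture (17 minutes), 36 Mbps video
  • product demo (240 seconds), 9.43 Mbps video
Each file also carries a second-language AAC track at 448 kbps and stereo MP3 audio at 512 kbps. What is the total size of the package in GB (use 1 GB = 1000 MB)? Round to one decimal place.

6.7 GB

Audio total: 448 + 512 = 960 kbps = 0.960 Mbps.
dashcam clip: 10.660 Mbps × 1260 s = 13431.6 Mb
gameplay capture: 36.960 Mbps × 1020 s = 37699.2 Mb
product demo: 10.390 Mbps × 240 s = 2493.6 Mb
Total: 53624.4 Mb = 6703.1 MB.
= 6.703 GB.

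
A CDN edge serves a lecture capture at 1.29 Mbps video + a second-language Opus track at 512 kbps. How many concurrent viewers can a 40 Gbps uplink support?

Audio: 512 kbps = 0.512 Mbps.
Per-viewer media rate: 1.802 Mbps.
40 Gbps = 40,000 Mbps; 40,000 / 1.802 = 22197.56 → 22197 viewers.

22197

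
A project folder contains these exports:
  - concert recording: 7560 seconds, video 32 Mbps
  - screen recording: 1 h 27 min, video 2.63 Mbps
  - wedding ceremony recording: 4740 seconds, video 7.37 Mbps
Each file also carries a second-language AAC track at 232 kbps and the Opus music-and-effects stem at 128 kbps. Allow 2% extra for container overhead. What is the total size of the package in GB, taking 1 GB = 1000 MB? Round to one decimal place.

Audio total: 232 + 128 = 360 kbps = 0.360 Mbps.
concert recording: 32.360 Mbps × 7560 s × 1.02 = 249534.4 Mb
screen recording: 2.990 Mbps × 5220 s × 1.02 = 15920.0 Mb
wedding ceremony recording: 7.730 Mbps × 4740 s × 1.02 = 37373.0 Mb
Total: 302827.4 Mb = 37853.4 MB.
= 37.85 GB.

37.9 GB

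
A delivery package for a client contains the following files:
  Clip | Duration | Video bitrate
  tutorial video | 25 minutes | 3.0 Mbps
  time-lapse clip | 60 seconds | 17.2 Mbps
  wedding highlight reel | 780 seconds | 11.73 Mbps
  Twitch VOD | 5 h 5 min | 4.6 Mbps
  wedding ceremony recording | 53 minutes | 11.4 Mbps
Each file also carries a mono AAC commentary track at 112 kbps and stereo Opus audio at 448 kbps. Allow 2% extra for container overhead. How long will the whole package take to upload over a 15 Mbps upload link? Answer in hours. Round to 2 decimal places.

2.80 hours

Audio total: 112 + 448 = 560 kbps = 0.560 Mbps.
tutorial video: 3.560 Mbps × 1500 s × 1.02 = 5446.8 Mb
time-lapse clip: 17.760 Mbps × 60 s × 1.02 = 1086.9 Mb
wedding highlight reel: 12.290 Mbps × 780 s × 1.02 = 9777.9 Mb
Twitch VOD: 5.160 Mbps × 18300 s × 1.02 = 96316.6 Mb
wedding ceremony recording: 11.960 Mbps × 3180 s × 1.02 = 38793.5 Mb
Total: 151421.7 Mb = 18927.7 MB.
At 15 Mbps: 151421.7 / 15 = 10095 s ≈ 2.8 hours.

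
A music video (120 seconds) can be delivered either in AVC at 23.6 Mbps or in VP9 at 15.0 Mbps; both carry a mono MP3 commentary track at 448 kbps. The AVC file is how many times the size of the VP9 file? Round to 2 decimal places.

Audio: 448 kbps = 0.448 Mbps.
AVC: 24.048 Mbps × 120 s = 2885.8 Mb = 360.720 MB.
VP9: 15.448 Mbps × 120 s = 1853.8 Mb = 231.720 MB.
Ratio: 360.720 / 231.720 = 1.557.

1.56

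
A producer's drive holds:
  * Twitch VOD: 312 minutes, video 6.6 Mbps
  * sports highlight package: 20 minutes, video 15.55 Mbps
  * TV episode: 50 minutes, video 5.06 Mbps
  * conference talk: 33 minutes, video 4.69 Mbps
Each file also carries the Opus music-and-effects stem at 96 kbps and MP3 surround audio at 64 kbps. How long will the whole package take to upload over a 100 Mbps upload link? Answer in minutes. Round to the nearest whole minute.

Audio total: 96 + 64 = 160 kbps = 0.160 Mbps.
Twitch VOD: 6.760 Mbps × 18720 s = 126547.2 Mb
sports highlight package: 15.710 Mbps × 1200 s = 18852.0 Mb
TV episode: 5.220 Mbps × 3000 s = 15660.0 Mb
conference talk: 4.850 Mbps × 1980 s = 9603.0 Mb
Total: 170662.2 Mb = 21332.8 MB.
At 100 Mbps: 170662.2 / 100 = 1707 s ≈ 28.4 minutes.

28 minutes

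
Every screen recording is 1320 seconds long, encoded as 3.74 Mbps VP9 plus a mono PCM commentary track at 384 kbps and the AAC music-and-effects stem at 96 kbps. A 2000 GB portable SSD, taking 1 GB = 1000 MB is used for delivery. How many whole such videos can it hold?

2872

Audio total: 384 + 96 = 480 kbps = 0.480 Mbps.
Total bitrate: 4.220 Mbps.
Per item: 4.220 Mbps × 1320 s = 5,570 Mb = 696.3 MB.
Capacity: 2000 GB = 16,000,000 Mb; 2872.33 items → 2872 complete.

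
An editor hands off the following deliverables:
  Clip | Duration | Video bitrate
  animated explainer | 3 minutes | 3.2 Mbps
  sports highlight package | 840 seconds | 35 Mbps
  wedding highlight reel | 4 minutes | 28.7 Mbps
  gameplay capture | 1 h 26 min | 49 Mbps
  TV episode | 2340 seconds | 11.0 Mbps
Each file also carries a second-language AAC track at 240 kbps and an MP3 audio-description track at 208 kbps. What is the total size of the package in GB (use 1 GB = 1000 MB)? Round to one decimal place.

39.9 GB

Audio total: 240 + 208 = 448 kbps = 0.448 Mbps.
animated explainer: 3.648 Mbps × 180 s = 656.6 Mb
sports highlight package: 35.448 Mbps × 840 s = 29776.3 Mb
wedding highlight reel: 29.148 Mbps × 240 s = 6995.5 Mb
gameplay capture: 49.448 Mbps × 5160 s = 255151.7 Mb
TV episode: 11.448 Mbps × 2340 s = 26788.3 Mb
Total: 319368.5 Mb = 39921.1 MB.
= 39.92 GB.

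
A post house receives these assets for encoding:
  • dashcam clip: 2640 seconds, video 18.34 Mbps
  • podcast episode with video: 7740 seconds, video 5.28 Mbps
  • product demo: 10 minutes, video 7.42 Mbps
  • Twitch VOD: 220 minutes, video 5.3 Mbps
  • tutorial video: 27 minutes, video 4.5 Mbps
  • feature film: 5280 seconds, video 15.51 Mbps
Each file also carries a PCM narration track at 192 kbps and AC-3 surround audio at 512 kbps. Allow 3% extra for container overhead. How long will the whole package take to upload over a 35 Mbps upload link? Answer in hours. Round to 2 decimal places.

2.25 hours

Audio total: 192 + 512 = 704 kbps = 0.704 Mbps.
dashcam clip: 19.044 Mbps × 2640 s × 1.03 = 51784.4 Mb
podcast episode with video: 5.984 Mbps × 7740 s × 1.03 = 47705.6 Mb
product demo: 8.124 Mbps × 600 s × 1.03 = 5020.6 Mb
Twitch VOD: 6.004 Mbps × 13200 s × 1.03 = 81630.4 Mb
tutorial video: 5.204 Mbps × 1620 s × 1.03 = 8683.4 Mb
feature film: 16.214 Mbps × 5280 s × 1.03 = 88178.2 Mb
Total: 283002.7 Mb = 35375.3 MB.
At 35 Mbps: 283002.7 / 35 = 8086 s ≈ 2.25 hours.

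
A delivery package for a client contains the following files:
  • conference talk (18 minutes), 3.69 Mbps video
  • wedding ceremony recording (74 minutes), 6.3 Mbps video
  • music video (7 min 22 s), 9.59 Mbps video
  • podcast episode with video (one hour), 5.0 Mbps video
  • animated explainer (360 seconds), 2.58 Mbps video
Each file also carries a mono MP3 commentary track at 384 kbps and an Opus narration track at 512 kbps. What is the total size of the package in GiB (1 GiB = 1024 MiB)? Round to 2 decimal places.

7.45 GiB

Audio total: 384 + 512 = 896 kbps = 0.896 Mbps.
conference talk: 4.586 Mbps × 1080 s = 4952.9 Mb
wedding ceremony recording: 7.196 Mbps × 4440 s = 31950.2 Mb
music video: 10.486 Mbps × 442 s = 4634.8 Mb
podcast episode with video: 5.896 Mbps × 3600 s = 21225.6 Mb
animated explainer: 3.476 Mbps × 360 s = 1251.4 Mb
Total: 64014.9 Mb = 8001.9 MB.
= 7.452 GiB.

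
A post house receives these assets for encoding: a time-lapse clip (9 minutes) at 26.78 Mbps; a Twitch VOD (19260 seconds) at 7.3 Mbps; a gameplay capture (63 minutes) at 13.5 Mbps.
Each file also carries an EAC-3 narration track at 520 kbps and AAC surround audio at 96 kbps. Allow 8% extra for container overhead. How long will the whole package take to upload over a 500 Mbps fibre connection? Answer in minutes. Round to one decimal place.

Audio total: 520 + 96 = 616 kbps = 0.616 Mbps.
time-lapse clip: 27.396 Mbps × 540 s × 1.08 = 15977.3 Mb
Twitch VOD: 7.916 Mbps × 19260 s × 1.08 = 164659.1 Mb
gameplay capture: 14.116 Mbps × 3780 s × 1.08 = 57627.2 Mb
Total: 238263.6 Mb = 29783.0 MB.
At 500 Mbps: 238263.6 / 500 = 477 s ≈ 7.94 minutes.

7.9 minutes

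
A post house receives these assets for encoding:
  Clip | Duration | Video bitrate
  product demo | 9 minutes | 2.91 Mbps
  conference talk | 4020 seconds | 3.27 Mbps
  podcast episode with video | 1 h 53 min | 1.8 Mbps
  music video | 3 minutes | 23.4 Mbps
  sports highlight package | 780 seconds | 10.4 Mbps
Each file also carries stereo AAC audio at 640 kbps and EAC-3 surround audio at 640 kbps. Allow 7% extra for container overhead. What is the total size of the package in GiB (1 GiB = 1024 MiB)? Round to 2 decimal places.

6.85 GiB

Audio total: 640 + 640 = 1280 kbps = 1.280 Mbps.
product demo: 4.190 Mbps × 540 s × 1.07 = 2421.0 Mb
conference talk: 4.550 Mbps × 4020 s × 1.07 = 19571.4 Mb
podcast episode with video: 3.080 Mbps × 6780 s × 1.07 = 22344.2 Mb
music video: 24.680 Mbps × 180 s × 1.07 = 4753.4 Mb
sports highlight package: 11.680 Mbps × 780 s × 1.07 = 9748.1 Mb
Total: 58838.0 Mb = 7354.8 MB.
= 6.850 GiB.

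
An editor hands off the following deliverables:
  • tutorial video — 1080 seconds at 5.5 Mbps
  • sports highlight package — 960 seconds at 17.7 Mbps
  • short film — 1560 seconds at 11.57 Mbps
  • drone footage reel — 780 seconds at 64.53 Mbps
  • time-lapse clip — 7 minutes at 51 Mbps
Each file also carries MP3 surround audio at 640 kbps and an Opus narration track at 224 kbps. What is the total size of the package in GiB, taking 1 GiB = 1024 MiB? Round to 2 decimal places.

Audio total: 640 + 224 = 864 kbps = 0.864 Mbps.
tutorial video: 6.364 Mbps × 1080 s = 6873.1 Mb
sports highlight package: 18.564 Mbps × 960 s = 17821.4 Mb
short film: 12.434 Mbps × 1560 s = 19397.0 Mb
drone footage reel: 65.394 Mbps × 780 s = 51007.3 Mb
time-lapse clip: 51.864 Mbps × 420 s = 21782.9 Mb
Total: 116881.8 Mb = 14610.2 MB.
= 13.61 GiB.

13.61 GiB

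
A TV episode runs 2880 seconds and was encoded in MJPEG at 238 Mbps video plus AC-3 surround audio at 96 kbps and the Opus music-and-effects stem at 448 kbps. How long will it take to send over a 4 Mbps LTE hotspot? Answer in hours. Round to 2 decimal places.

Audio total: 96 + 448 = 544 kbps = 0.544 Mbps.
Total bitrate: 238.544 Mbps.
File: 238.544 Mbps × 2880 s = 687006.7 Mb.
At 4 Mbps: 687006.7 / 4 = 171751.7 s ≈ 47.7 hours.

47.71 hours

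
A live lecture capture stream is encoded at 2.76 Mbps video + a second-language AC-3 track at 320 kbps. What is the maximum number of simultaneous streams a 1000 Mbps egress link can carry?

324

Audio: 320 kbps = 0.320 Mbps.
Per-viewer media rate: 3.080 Mbps.
1000 Mbps = 1,000 Mbps; 1,000 / 3.080 = 324.68 → 324 viewers.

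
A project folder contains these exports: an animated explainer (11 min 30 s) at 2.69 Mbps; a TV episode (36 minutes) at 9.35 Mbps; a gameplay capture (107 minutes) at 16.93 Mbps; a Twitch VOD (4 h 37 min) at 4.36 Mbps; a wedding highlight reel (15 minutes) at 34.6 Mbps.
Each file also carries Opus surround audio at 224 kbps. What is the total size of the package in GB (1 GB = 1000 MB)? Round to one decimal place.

Audio: 224 kbps = 0.224 Mbps.
animated explainer: 2.914 Mbps × 690 s = 2010.7 Mb
TV episode: 9.574 Mbps × 2160 s = 20679.8 Mb
gameplay capture: 17.154 Mbps × 6420 s = 110128.7 Mb
Twitch VOD: 4.584 Mbps × 16620 s = 76186.1 Mb
wedding highlight reel: 34.824 Mbps × 900 s = 31341.6 Mb
Total: 240346.9 Mb = 30043.4 MB.
= 30.04 GB.

30.0 GB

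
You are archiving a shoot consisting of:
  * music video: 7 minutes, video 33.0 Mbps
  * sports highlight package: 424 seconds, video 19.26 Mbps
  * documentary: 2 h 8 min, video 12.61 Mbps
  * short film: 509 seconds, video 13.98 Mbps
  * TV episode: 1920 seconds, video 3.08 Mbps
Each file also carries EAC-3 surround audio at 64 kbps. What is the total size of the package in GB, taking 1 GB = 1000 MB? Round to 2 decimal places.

Audio: 64 kbps = 0.064 Mbps.
music video: 33.064 Mbps × 420 s = 13886.9 Mb
sports highlight package: 19.324 Mbps × 424 s = 8193.4 Mb
documentary: 12.674 Mbps × 7680 s = 97336.3 Mb
short film: 14.044 Mbps × 509 s = 7148.4 Mb
TV episode: 3.144 Mbps × 1920 s = 6036.5 Mb
Total: 132601.5 Mb = 16575.2 MB.
= 16.58 GB.

16.58 GB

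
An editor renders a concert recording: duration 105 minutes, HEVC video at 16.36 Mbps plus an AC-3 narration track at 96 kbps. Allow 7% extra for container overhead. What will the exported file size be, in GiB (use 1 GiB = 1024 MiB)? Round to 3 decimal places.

105 min = 6300 s
Audio: 96 kbps = 0.096 Mbps.
Total bitrate: 16.36 + 0.096 = 16.456 Mbps.
Stream data: 16.456 Mbps × 6300 s = 103672.8 Mb.
With 7% container overhead: ×1.07.
110,930 Mb = 13,866,237,000 bytes ÷ 1,073,741,824 = 12.91 GiB.

12.914 GiB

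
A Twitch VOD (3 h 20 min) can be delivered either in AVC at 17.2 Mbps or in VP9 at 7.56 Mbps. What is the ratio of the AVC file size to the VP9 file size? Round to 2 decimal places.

2.28

3 h 20 min = 200 min = 12000 s
AVC: 17.200 Mbps × 12000 s = 206400.0 Mb = 25.800 GB.
VP9: 7.560 Mbps × 12000 s = 90720.0 Mb = 11.340 GB.
Ratio: 25.800 / 11.340 = 2.275.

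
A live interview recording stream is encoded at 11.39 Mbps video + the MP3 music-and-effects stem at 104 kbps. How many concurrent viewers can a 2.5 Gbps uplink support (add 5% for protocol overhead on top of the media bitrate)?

Audio: 104 kbps = 0.104 Mbps.
Per-viewer media rate: 11.494 Mbps.
On the wire with 5% overhead: 12.069 Mbps.
2.5 Gbps = 2,500 Mbps; 2,500 / 12.069 = 207.15 → 207 viewers.

207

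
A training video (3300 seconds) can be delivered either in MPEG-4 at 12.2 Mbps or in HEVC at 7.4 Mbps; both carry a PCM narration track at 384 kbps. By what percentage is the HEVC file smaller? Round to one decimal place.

Audio: 384 kbps = 0.384 Mbps.
MPEG-4: 12.584 Mbps × 3300 s = 41527.2 Mb = 5.191 GB.
HEVC: 7.784 Mbps × 3300 s = 25687.2 Mb = 3.211 GB.
Reduction: (1 − 3.211/5.191) × 100 = 38.14%.

38.1%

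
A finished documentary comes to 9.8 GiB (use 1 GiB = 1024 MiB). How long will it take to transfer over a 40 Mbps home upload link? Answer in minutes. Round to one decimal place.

35.1 minutes

File: 9.8 GiB = 84181.4 Mb.
At 40 Mbps: 84181.4 / 40 = 2104.5 s ≈ 35.1 minutes.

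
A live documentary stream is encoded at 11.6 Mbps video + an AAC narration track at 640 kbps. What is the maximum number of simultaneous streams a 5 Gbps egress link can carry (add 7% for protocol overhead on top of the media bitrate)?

Audio: 640 kbps = 0.640 Mbps.
Per-viewer media rate: 12.240 Mbps.
On the wire with 7% overhead: 13.097 Mbps.
5 Gbps = 5,000 Mbps; 5,000 / 13.097 = 381.77 → 381 viewers.

381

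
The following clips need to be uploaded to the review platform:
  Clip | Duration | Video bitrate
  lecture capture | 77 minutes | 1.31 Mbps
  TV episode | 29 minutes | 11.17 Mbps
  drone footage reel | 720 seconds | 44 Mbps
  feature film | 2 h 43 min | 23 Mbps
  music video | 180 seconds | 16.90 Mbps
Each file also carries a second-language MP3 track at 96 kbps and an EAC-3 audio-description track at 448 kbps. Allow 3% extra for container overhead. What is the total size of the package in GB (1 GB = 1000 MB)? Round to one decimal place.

37.9 GB

Audio total: 96 + 448 = 544 kbps = 0.544 Mbps.
lecture capture: 1.854 Mbps × 4620 s × 1.03 = 8822.4 Mb
TV episode: 11.714 Mbps × 1740 s × 1.03 = 20993.8 Mb
drone footage reel: 44.544 Mbps × 720 s × 1.03 = 33033.8 Mb
feature film: 23.544 Mbps × 9780 s × 1.03 = 237168.1 Mb
music video: 17.444 Mbps × 180 s × 1.03 = 3234.1 Mb
Total: 303252.4 Mb = 37906.5 MB.
= 37.91 GB.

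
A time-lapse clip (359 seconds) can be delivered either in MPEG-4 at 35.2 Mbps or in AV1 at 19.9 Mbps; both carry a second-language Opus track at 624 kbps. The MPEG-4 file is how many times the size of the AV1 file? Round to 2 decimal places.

1.75

Audio: 624 kbps = 0.624 Mbps.
MPEG-4: 35.824 Mbps × 359 s = 12860.8 Mb = 1.608 GB.
AV1: 20.524 Mbps × 359 s = 7368.1 Mb = 0.921 GB.
Ratio: 1.608 / 0.921 = 1.745.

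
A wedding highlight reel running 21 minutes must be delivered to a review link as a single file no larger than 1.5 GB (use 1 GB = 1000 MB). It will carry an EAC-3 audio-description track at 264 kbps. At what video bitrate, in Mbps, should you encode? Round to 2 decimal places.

9.26 Mbps

Budget: 1.5 GB = 12000.0 Mb.
21 min = 1260 s
Total bitrate budget: 12000.0 Mb / 1260 s = 9.524 Mbps.
Audio: 264 kbps = 0.264 Mbps.
Video: 9.524 − 0.264 = 9.260 Mbps.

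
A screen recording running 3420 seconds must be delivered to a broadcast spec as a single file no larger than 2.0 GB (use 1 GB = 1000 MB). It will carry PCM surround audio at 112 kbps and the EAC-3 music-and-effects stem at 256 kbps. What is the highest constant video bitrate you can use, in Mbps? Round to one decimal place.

Budget: 2.0 GB = 16000.0 Mb.
Total bitrate budget: 16000.0 Mb / 3420 s = 4.678 Mbps.
Audio total: 112 + 256 = 368 kbps = 0.368 Mbps.
Video: 4.678 − 0.368 = 4.310 Mbps.

4.3 Mbps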